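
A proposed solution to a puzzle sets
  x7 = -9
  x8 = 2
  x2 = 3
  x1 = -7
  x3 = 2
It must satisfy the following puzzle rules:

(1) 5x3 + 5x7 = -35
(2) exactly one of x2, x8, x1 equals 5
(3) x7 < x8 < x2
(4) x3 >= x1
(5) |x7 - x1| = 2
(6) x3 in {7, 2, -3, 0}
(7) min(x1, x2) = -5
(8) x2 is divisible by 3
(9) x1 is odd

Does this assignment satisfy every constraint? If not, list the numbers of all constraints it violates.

(1) 5x3 + 5x7 = 5(2) + 5(-9) = -35  holds
(2) x2=3, x8=2, x1=-7; 0 of them equal 5, not exactly one  fails
(3) values -9 < 2 < 3  holds
(4) x3 = 2, x1 = -7; 2 ≥ -7  holds
(5) |-9 - (-7)| = 2  holds
(6) x3 = 2 is in {7, 2, -3, 0}  holds
(7) min(-7, 3) = -7, not -5  fails
(8) 3 / 3 = 1, so 3 divides 3  holds
(9) x1 = -7 is odd  holds

Constraints 2 and 7 do not hold.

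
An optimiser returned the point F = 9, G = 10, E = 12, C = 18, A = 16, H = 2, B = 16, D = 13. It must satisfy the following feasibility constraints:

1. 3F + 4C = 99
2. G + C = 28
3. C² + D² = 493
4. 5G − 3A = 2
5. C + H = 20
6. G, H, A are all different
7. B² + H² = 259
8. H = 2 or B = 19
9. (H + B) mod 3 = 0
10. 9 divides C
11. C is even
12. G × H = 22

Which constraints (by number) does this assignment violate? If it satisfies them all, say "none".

1. 3F + 4C = 3(9) + 4(18) = 99 — satisfied.
2. G + C = 10 + 18 = 28 — satisfied.
3. C² + D² = 18² + 13² = 324 + 169 = 493 — satisfied.
4. 5G − 3A = 5(10) − 3(16) = 2 — satisfied.
5. C + H = 18 + 2 = 20 — satisfied.
6. values 10, 2, 16 are pairwise distinct — satisfied.
7. B² + H² = 16² + 2² = 256 + 4 = 260, not 259 — violated.
8. H = 2 = 2 (first disjunct) — satisfied.
9. H + B = 18; 18 mod 3 = 0 — satisfied.
10. 18 / 9 = 2, so 9 divides 18 — satisfied.
11. C = 18 is even — satisfied.
12. G × H = 10 × 2 = 20, not 22 — violated.

No — constraints 7 and 12 are not satisfied.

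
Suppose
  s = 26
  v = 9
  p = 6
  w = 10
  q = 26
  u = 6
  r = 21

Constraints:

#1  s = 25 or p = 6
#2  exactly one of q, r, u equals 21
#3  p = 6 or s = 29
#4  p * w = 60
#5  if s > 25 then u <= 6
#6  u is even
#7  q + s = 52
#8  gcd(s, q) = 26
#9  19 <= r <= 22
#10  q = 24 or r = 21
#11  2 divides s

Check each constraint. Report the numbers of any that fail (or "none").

Yes — all constraints hold.

#1 s = 26 ≠ 25, but p = 6 = 6 (second disjunct)  ✓
#2 q=26, r=21, u=6; 1 of them equals 21  ✓
#3 p = 6 = 6 (first disjunct)  ✓
#4 p * w = 6 * 10 = 60  ✓
#5 s = 26 > 25, so we need u ≤ 6; u = 6 ≤ 6  ✓
#6 u = 6 is even  ✓
#7 q + s = 26 + 26 = 52  ✓
#8 gcd(26, 26) = 26  ✓
#9 r = 21 lies in [19, 22]  ✓
#10 q = 26 ≠ 24, but r = 21 = 21 (second disjunct)  ✓
#11 26 / 2 = 13, so 2 divides 26  ✓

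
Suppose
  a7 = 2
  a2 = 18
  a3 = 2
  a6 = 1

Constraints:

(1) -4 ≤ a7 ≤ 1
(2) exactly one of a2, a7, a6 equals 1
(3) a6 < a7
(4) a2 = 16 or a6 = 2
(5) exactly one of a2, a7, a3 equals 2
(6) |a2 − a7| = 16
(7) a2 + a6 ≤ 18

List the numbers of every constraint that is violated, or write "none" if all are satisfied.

(1) a7 = 2 is outside [-4, 1] — violated.
(2) a2=18, a7=2, a6=1; 1 of them equals 1 — satisfied.
(3) a6 = 1, a7 = 2; 1 < 2 — satisfied.
(4) a2 = 18 ≠ 16 and a6 = 1 ≠ 2; both disjuncts false — violated.
(5) a2=18, a7=2, a3=2; 2 of them equal 2, not exactly one — violated.
(6) |18 − 2| = 16 — satisfied.
(7) a2 + a6 = 18 + 1 = 19; 19 > 18, bound 18 not met — violated.

Constraints 1, 4, 5, and 7 are violated.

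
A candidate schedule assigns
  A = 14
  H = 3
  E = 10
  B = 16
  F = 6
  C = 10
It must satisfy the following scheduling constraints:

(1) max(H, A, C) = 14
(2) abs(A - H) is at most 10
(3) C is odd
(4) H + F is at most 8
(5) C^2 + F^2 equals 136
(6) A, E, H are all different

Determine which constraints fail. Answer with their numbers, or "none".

(1) max(3, 14, 10) = 14  yes
(2) abs(14 - 3) = 11; 11 > 10, exceeds bound 10  no
(3) C = 10 is even  no
(4) H + F = 3 + 6 = 9; 9 > 8, bound 8 not met  no
(5) C^2 + F^2 = 10^2 + 6^2 = 100 + 36 = 136  yes
(6) values 14, 10, 3 are pairwise distinct  yes

Constraints 2, 3, 4 are violated.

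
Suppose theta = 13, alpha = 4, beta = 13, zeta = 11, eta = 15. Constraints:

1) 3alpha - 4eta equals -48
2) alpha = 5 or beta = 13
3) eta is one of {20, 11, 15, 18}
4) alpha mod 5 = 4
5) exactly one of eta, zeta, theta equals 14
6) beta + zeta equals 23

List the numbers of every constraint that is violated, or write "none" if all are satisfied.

Constraints 5 and 6 are violated.

1) 3alpha - 4eta = 3(4) - 4(15) = -48 — OK.
2) alpha = 4 ≠ 5, but beta = 13 = 13 (second disjunct) — OK.
3) eta = 15 is in {20, 11, 15, 18} — OK.
4) 4 mod 5 = 4 — OK.
5) eta=15, zeta=11, theta=13; 0 of them equal 14, not exactly one — violated.
6) beta + zeta = 13 + 11 = 24, not 23 — violated.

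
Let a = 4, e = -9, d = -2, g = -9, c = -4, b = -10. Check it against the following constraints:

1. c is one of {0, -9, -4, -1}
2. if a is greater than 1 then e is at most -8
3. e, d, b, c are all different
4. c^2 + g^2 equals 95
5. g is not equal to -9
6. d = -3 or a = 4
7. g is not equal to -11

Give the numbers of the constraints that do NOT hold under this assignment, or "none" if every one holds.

Constraints 4 and 5 do not hold.

1. c = -4 is in {0, -9, -4, -1} — holds.
2. a = 4 > 1, so we need e ≤ -8; e = -9 ≤ -8 — holds.
3. values -9, -2, -10, -4 are pairwise distinct — holds.
4. c^2 + g^2 = (-4)^2 + (-9)^2 = 16 + 81 = 97, not 95 — does not hold.
5. g = -9, but -9 is required to differ — does not hold.
6. d = -2 ≠ -3, but a = 4 = 4 (second disjunct) — holds.
7. g = -9, and -9 ≠ -11 — holds.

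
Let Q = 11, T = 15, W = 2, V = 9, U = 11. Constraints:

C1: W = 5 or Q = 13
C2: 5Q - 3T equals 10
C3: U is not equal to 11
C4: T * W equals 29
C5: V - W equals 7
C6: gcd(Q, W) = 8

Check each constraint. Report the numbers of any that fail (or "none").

Violated: 1, 3, 4, 6.

C1: W = 2 ≠ 5 and Q = 11 ≠ 13; both disjuncts false  false
C2: 5Q - 3T = 5(11) - 3(15) = 10  true
C3: U = 11, but 11 is required to differ  false
C4: T * W = 15 * 2 = 30, not 29  false
C5: V - W = 9 - 2 = 7  true
C6: gcd(11, 2) = 1, not 8  false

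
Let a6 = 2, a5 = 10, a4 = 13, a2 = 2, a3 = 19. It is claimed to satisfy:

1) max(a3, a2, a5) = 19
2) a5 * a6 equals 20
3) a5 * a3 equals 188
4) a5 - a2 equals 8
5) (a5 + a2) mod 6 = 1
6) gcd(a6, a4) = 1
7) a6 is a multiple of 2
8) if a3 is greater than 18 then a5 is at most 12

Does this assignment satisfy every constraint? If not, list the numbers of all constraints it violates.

1) max(19, 2, 10) = 19 — OK.
2) a5 * a6 = 10 * 2 = 20 — OK.
3) a5 * a3 = 10 * 19 = 190, not 188 — violated.
4) a5 - a2 = 10 - 2 = 8 — OK.
5) a5 + a2 = 12; 12 mod 6 = 0, not 1 — violated.
6) gcd(2, 13) = 1 — OK.
7) 2 / 2 = 1, so 2 divides 2 — OK.
8) a3 = 19 > 18, so we need a5 ≤ 12; a5 = 10 ≤ 12 — OK.

Constraints 3, 5 are violated.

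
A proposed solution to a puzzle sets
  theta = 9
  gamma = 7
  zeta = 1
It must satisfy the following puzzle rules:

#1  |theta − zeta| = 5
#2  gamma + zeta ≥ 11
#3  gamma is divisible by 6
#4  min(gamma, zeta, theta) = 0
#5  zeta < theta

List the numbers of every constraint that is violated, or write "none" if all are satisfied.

The assignment fails constraints 1, 2, 3, and 4.

#1 |9 − 1| = 8, not 5  fails
#2 gamma + zeta = 7 + 1 = 8; 8 < 11, bound 11 not met  fails
#3 7 = 6×1 + 1, so 6 does not divide 7  fails
#4 min(7, 1, 9) = 1, not 0  fails
#5 zeta = 1, theta = 9; 1 < 9  holds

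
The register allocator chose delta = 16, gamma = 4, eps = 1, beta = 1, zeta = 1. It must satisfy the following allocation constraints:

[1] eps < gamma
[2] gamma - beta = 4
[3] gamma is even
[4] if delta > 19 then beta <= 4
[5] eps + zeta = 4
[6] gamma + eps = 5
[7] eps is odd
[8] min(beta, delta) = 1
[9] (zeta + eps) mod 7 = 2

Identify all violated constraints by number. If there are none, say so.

No — constraints 2 and 5 are not satisfied.

[1] eps = 1, gamma = 4; 1 < 4  ✔
[2] gamma - beta = 4 - 1 = 3, not 4  ✘
[3] gamma = 4 is even  ✔
[4] delta = 16, not > 19; antecedent false, conditional vacuously true  ✔
[5] eps + zeta = 1 + 1 = 2, not 4  ✘
[6] gamma + eps = 4 + 1 = 5  ✔
[7] eps = 1 is odd  ✔
[8] min(1, 16) = 1  ✔
[9] zeta + eps = 2; 2 mod 7 = 2  ✔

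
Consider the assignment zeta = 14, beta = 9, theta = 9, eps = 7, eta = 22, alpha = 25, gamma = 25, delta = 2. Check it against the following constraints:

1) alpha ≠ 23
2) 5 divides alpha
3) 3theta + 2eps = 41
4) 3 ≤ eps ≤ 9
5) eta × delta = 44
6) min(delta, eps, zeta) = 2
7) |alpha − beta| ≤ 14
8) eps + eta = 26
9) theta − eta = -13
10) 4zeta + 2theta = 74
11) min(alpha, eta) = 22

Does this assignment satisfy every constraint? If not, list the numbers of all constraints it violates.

Violated: 7 and 8.

1) alpha = 25, and 25 ≠ 23  ✔
2) 25 / 5 = 5, so 5 divides 25  ✔
3) 3theta + 2eps = 3(9) + 2(7) = 41  ✔
4) eps = 7 lies in [3, 9]  ✔
5) eta × delta = 22 × 2 = 44  ✔
6) min(2, 7, 14) = 2  ✔
7) |25 − 9| = 16; 16 > 14, exceeds bound 14  ✘
8) eps + eta = 7 + 22 = 29, not 26  ✘
9) theta − eta = 9 − 22 = -13  ✔
10) 4zeta + 2theta = 4(14) + 2(9) = 74  ✔
11) min(25, 22) = 22  ✔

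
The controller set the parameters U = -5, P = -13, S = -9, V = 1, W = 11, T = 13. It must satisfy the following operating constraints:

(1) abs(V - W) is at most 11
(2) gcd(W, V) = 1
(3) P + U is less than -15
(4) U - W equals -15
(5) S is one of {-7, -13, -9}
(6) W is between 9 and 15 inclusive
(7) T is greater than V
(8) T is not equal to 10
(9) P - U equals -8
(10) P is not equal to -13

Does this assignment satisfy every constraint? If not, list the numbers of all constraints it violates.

(1) abs(1 - 11) = 10; 10 ≤ 11 — holds.
(2) gcd(11, 1) = 1 — holds.
(3) P + U = -13 + (-5) = -18; -18 < -15 — holds.
(4) U - W = -5 - 11 = -16, not -15 — fails.
(5) S = -9 is in {-7, -13, -9} — holds.
(6) W = 11 lies in [9, 15] — holds.
(7) T = 13, V = 1; 13 > 1 — holds.
(8) T = 13, and 13 ≠ 10 — holds.
(9) P - U = -13 - (-5) = -8 — holds.
(10) P = -13, but -13 is required to differ — fails.

Constraints 4 and 10 do not hold.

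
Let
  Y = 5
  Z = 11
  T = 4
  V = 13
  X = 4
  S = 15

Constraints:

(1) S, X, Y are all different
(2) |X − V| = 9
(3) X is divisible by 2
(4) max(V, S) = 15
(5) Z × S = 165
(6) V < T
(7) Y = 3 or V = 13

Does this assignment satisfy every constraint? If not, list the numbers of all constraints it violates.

(1) values 15, 4, 5 are pairwise distinct  true
(2) |4 − 13| = 9  true
(3) 4 / 2 = 2, so 2 divides 4  true
(4) max(13, 15) = 15  true
(5) Z × S = 11 × 15 = 165  true
(6) V = 13, T = 4; 13 ≥ 4 (want <)  false
(7) Y = 5 ≠ 3, but V = 13 = 13 (second disjunct)  true

The assignment fails constraint 6.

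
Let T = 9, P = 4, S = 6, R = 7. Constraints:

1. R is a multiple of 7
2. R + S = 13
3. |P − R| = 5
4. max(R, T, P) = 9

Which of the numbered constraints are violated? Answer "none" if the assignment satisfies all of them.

Constraint 3 does not hold.

1. 7 / 7 = 1, so 7 divides 7  true
2. R + S = 7 + 6 = 13  true
3. |4 − 7| = 3, not 5  false
4. max(7, 9, 4) = 9  true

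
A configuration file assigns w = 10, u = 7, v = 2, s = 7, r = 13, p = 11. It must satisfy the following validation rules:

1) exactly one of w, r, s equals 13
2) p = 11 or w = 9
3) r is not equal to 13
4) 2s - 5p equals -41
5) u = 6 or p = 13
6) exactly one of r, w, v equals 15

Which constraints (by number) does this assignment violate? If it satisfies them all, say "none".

1) w=10, r=13, s=7; 1 of them equals 13 — holds.
2) p = 11 = 11 (first disjunct) — holds.
3) r = 13, but 13 is required to differ — does not hold.
4) 2s - 5p = 2(7) - 5(11) = -41 — holds.
5) u = 7 ≠ 6 and p = 11 ≠ 13; both disjuncts false — does not hold.
6) r=13, w=10, v=2; 0 of them equal 15, not exactly one — does not hold.

The assignment fails constraints 3, 5, and 6.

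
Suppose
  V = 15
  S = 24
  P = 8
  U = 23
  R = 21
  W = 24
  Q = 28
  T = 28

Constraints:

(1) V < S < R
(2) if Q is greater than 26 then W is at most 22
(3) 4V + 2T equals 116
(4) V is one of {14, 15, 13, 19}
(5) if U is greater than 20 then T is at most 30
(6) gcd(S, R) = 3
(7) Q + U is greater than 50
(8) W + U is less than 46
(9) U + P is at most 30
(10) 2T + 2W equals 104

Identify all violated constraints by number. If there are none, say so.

No — constraints 1, 2, 8, and 9 are not satisfied.

(1) values 15, 24, 21; S = 24 is not < R = 21 — violated.
(2) Q = 28 > 26, so we need W ≤ 22; but W = 24 > 22 — violated.
(3) 4V + 2T = 4(15) + 2(28) = 116 — satisfied.
(4) V = 15 is in {14, 15, 13, 19} — satisfied.
(5) U = 23 > 20, so we need T ≤ 30; T = 28 ≤ 30 — satisfied.
(6) gcd(24, 21) = 3 — satisfied.
(7) Q + U = 28 + 23 = 51; 51 > 50 — satisfied.
(8) W + U = 24 + 23 = 47; 47 ≥ 46, bound 46 not met — violated.
(9) U + P = 23 + 8 = 31; 31 > 30, bound 30 not met — violated.
(10) 2T + 2W = 2(28) + 2(24) = 104 — satisfied.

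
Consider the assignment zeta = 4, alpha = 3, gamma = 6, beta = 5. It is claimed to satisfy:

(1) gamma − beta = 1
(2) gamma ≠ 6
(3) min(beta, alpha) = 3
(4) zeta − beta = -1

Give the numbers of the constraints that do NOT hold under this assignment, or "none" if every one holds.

Constraint 2 is violated.

(1) gamma − beta = 6 − 5 = 1 — satisfied.
(2) gamma = 6, but 6 is required to differ — violated.
(3) min(5, 3) = 3 — satisfied.
(4) zeta − beta = 4 − 5 = -1 — satisfied.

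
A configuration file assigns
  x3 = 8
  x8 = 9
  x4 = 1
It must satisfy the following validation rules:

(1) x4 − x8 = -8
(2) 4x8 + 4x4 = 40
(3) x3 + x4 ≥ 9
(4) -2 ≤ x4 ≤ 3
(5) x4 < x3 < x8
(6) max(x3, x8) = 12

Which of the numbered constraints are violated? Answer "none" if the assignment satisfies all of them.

No — constraint 6 is not satisfied.

(1) x4 − x8 = 1 − 9 = -8 — OK.
(2) 4x8 + 4x4 = 4(9) + 4(1) = 40 — OK.
(3) x3 + x4 = 8 + 1 = 9; 9 ≥ 9 — OK.
(4) x4 = 1 lies in [-2, 3] — OK.
(5) values 1 < 8 < 9 — OK.
(6) max(8, 9) = 9, not 12 — violated.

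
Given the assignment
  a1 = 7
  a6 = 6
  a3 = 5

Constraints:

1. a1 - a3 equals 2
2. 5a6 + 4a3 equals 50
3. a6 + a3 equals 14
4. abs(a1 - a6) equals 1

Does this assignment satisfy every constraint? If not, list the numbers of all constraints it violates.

The assignment fails constraint 3.

1. a1 - a3 = 7 - 5 = 2  true
2. 5a6 + 4a3 = 5(6) + 4(5) = 50  true
3. a6 + a3 = 6 + 5 = 11, not 14  false
4. abs(7 - 6) = 1  true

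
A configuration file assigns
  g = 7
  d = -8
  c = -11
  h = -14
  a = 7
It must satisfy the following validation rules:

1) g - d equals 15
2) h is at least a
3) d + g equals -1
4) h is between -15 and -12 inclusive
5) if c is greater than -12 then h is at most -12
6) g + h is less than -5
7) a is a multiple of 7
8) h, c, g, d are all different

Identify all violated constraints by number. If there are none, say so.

Constraint 2 does not hold.

1) g - d = 7 - (-8) = 15  true
2) h = -14, a = 7; -14 < 7 (want ≥)  false
3) d + g = -8 + 7 = -1  true
4) h = -14 lies in [-15, -12]  true
5) c = -11 > -12, so we need h ≤ -12; h = -14 ≤ -12  true
6) g + h = 7 + (-14) = -7; -7 < -5  true
7) 7 / 7 = 1, so 7 divides 7  true
8) values -14, -11, 7, -8 are pairwise distinct  true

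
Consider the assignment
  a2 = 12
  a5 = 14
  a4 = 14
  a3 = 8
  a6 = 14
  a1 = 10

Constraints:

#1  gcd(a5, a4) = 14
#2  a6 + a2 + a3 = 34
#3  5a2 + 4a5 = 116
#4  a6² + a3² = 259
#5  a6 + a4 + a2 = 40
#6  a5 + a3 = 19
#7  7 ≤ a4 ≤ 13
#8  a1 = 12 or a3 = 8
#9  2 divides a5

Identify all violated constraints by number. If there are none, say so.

Violated: 4, 6, 7.

#1 gcd(14, 14) = 14 — satisfied.
#2 a6 + a2 + a3 = 14 + 12 + 8 = 34 — satisfied.
#3 5a2 + 4a5 = 5(12) + 4(14) = 116 — satisfied.
#4 a6² + a3² = 14² + 8² = 196 + 64 = 260, not 259 — violated.
#5 a6 + a4 + a2 = 14 + 14 + 12 = 40 — satisfied.
#6 a5 + a3 = 14 + 8 = 22, not 19 — violated.
#7 a4 = 14 is outside [7, 13] — violated.
#8 a1 = 10 ≠ 12, but a3 = 8 = 8 (second disjunct) — satisfied.
#9 14 / 2 = 7, so 2 divides 14 — satisfied.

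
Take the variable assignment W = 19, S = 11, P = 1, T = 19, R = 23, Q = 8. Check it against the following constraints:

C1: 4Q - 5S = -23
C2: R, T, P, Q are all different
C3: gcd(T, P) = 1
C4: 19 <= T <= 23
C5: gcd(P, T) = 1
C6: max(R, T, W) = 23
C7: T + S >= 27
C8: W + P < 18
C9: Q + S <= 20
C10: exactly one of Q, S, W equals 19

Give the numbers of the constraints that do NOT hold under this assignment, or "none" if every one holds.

C1: 4Q - 5S = 4(8) - 5(11) = -23 — holds.
C2: values 23, 19, 1, 8 are pairwise distinct — holds.
C3: gcd(19, 1) = 1 — holds.
C4: T = 19 lies in [19, 23] — holds.
C5: gcd(1, 19) = 1 — holds.
C6: max(23, 19, 19) = 23 — holds.
C7: T + S = 19 + 11 = 30; 30 ≥ 27 — holds.
C8: W + P = 19 + 1 = 20; 20 ≥ 18, bound 18 not met — fails.
C9: Q + S = 8 + 11 = 19; 19 ≤ 20 — holds.
C10: Q=8, S=11, W=19; 1 of them equals 19 — holds.

No — constraint 8 is not satisfied.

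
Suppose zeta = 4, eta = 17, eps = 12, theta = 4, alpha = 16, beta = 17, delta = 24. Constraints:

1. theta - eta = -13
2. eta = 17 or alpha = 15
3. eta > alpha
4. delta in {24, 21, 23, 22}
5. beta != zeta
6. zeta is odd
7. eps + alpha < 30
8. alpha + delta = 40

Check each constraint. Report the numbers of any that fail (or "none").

1. theta - eta = 4 - 17 = -13 — holds.
2. eta = 17 = 17 (first disjunct) — holds.
3. eta = 17, alpha = 16; 17 > 16 — holds.
4. delta = 24 is in {24, 21, 23, 22} — holds.
5. beta = 17, zeta = 4; distinct — holds.
6. zeta = 4 is even — does not hold.
7. eps + alpha = 12 + 16 = 28; 28 < 30 — holds.
8. alpha + delta = 16 + 24 = 40 — holds.

Constraint 6 is violated.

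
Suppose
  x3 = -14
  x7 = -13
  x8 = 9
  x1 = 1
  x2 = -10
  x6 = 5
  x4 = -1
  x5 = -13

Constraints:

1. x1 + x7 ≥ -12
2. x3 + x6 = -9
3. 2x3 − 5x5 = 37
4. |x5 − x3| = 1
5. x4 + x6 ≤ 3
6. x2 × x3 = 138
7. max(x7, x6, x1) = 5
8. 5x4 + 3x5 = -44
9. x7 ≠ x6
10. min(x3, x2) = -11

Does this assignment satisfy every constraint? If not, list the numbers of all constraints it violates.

1. x1 + x7 = 1 + (-13) = -12; -12 ≥ -12 — satisfied.
2. x3 + x6 = -14 + 5 = -9 — satisfied.
3. 2x3 − 5x5 = 2(-14) − 5(-13) = 37 — satisfied.
4. |-13 − (-14)| = 1 — satisfied.
5. x4 + x6 = -1 + 5 = 4; 4 > 3, bound 3 not met — violated.
6. x2 × x3 = -10 × (-14) = 140, not 138 — violated.
7. max(-13, 5, 1) = 5 — satisfied.
8. 5x4 + 3x5 = 5(-1) + 3(-13) = -44 — satisfied.
9. x7 = -13, x6 = 5; distinct — satisfied.
10. min(-14, -10) = -14, not -11 — violated.

Constraints 5, 6, and 10 do not hold.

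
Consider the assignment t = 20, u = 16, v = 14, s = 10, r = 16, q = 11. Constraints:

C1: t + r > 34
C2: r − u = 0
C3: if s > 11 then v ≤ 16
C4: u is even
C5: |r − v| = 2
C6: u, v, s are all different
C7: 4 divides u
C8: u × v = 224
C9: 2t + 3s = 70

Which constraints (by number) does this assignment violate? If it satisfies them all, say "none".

No violations.

C1: t + r = 20 + 16 = 36; 36 > 34 — holds.
C2: r − u = 16 − 16 = 0 — holds.
C3: s = 10, not > 11; antecedent false, conditional vacuously true — holds.
C4: u = 16 is even — holds.
C5: |16 − 14| = 2 — holds.
C6: values 16, 14, 10 are pairwise distinct — holds.
C7: 16 / 4 = 4, so 4 divides 16 — holds.
C8: u × v = 16 × 14 = 224 — holds.
C9: 2t + 3s = 2(20) + 3(10) = 70 — holds.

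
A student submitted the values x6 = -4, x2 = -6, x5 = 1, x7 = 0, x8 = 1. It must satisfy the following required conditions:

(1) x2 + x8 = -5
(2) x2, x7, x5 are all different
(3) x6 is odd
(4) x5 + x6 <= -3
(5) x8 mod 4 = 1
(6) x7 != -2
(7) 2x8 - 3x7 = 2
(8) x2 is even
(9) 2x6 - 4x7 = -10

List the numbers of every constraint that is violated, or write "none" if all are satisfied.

Constraints 3 and 9 do not hold.

(1) x2 + x8 = -6 + 1 = -5  yes
(2) values -6, 0, 1 are pairwise distinct  yes
(3) x6 = -4 is even  no
(4) x5 + x6 = 1 + (-4) = -3; -3 ≤ -3  yes
(5) 1 mod 4 = 1  yes
(6) x7 = 0, and 0 ≠ -2  yes
(7) 2x8 - 3x7 = 2(1) - 3(0) = 2  yes
(8) x2 = -6 is even  yes
(9) 2x6 - 4x7 = 2(-4) - 4(0) = -8, not -10  no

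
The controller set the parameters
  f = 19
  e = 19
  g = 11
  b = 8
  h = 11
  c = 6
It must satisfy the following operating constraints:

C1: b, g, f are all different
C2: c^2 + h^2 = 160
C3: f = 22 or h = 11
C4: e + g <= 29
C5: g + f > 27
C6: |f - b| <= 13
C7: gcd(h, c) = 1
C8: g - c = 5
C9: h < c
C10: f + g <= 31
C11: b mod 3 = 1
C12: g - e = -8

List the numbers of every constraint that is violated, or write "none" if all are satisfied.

Violated: 2, 4, 9, 11.

C1: values 8, 11, 19 are pairwise distinct  OK
C2: c^2 + h^2 = 6^2 + 11^2 = 36 + 121 = 157, not 160  FAIL
C3: f = 19 ≠ 22, but h = 11 = 11 (second disjunct)  OK
C4: e + g = 19 + 11 = 30; 30 > 29, bound 29 not met  FAIL
C5: g + f = 11 + 19 = 30; 30 > 27  OK
C6: |19 - 8| = 11; 11 ≤ 13  OK
C7: gcd(11, 6) = 1  OK
C8: g - c = 11 - 6 = 5  OK
C9: h = 11, c = 6; 11 ≥ 6 (want <)  FAIL
C10: f + g = 19 + 11 = 30; 30 ≤ 31  OK
C11: 8 mod 3 = 2, not 1  FAIL
C12: g - e = 11 - 19 = -8  OK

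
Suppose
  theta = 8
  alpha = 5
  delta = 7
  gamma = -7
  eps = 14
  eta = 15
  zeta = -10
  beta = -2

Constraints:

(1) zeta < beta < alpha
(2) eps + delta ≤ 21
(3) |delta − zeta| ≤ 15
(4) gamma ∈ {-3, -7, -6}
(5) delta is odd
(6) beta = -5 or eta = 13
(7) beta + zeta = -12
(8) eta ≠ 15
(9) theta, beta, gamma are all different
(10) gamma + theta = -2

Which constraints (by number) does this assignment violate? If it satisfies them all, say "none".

The assignment fails constraints 3, 6, 8, and 10.

(1) values -10 < -2 < 5  ✓
(2) eps + delta = 14 + 7 = 21; 21 ≤ 21  ✓
(3) |7 − (-10)| = 17; 17 > 15, exceeds bound 15  ✗
(4) gamma = -7 is in {-3, -7, -6}  ✓
(5) delta = 7 is odd  ✓
(6) beta = -2 ≠ -5 and eta = 15 ≠ 13; both disjuncts false  ✗
(7) beta + zeta = -2 + (-10) = -12  ✓
(8) eta = 15, but 15 is required to differ  ✗
(9) values 8, -2, -7 are pairwise distinct  ✓
(10) gamma + theta = -7 + 8 = 1, not -2  ✗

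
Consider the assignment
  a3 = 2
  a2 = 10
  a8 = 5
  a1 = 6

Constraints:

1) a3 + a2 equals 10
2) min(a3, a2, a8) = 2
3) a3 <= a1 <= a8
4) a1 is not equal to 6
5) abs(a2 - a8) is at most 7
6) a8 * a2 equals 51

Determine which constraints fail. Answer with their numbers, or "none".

1) a3 + a2 = 2 + 10 = 12, not 10 — does not hold.
2) min(2, 10, 5) = 2 — holds.
3) values 2, 6, 5; a1 = 6 is not <= a8 = 5 — does not hold.
4) a1 = 6, but 6 is required to differ — does not hold.
5) abs(10 - 5) = 5; 5 ≤ 7 — holds.
6) a8 * a2 = 5 * 10 = 50, not 51 — does not hold.

No — constraints 1, 3, 4, and 6 are not satisfied.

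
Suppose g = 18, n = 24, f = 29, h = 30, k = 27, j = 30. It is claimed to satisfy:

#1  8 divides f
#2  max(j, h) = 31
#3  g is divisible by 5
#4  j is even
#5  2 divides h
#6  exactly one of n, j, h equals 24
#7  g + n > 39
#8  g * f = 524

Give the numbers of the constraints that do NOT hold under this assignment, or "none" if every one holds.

#1 29 = 8*3 + 5, so 8 does not divide 29  fails
#2 max(30, 30) = 30, not 31  fails
#3 18 = 5*3 + 3, so 5 does not divide 18  fails
#4 j = 30 is even  holds
#5 30 / 2 = 15, so 2 divides 30  holds
#6 n=24, j=30, h=30; 1 of them equals 24  holds
#7 g + n = 18 + 24 = 42; 42 > 39  holds
#8 g * f = 18 * 29 = 522, not 524  fails

The assignment fails constraints 1, 2, 3, and 8.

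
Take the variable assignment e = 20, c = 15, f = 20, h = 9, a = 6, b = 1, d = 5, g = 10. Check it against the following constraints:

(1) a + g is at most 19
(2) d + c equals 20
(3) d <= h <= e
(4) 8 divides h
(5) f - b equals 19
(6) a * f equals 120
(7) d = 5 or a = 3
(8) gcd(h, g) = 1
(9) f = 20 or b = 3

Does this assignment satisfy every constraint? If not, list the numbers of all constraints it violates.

The assignment fails constraint 4.

(1) a + g = 6 + 10 = 16; 16 ≤ 19  OK
(2) d + c = 5 + 15 = 20  OK
(3) values 5 <= 9 <= 20  OK
(4) 9 = 8*1 + 1, so 8 does not divide 9  FAIL
(5) f - b = 20 - 1 = 19  OK
(6) a * f = 6 * 20 = 120  OK
(7) d = 5 = 5 (first disjunct)  OK
(8) gcd(9, 10) = 1  OK
(9) f = 20 = 20 (first disjunct)  OK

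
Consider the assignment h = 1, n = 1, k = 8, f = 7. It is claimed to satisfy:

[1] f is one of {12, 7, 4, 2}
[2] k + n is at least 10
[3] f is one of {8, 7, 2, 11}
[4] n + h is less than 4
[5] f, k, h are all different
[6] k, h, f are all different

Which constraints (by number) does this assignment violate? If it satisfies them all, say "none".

No — constraint 2 is not satisfied.

[1] f = 7 is in {12, 7, 4, 2}  holds
[2] k + n = 8 + 1 = 9; 9 < 10, bound 10 not met  fails
[3] f = 7 is in {8, 7, 2, 11}  holds
[4] n + h = 1 + 1 = 2; 2 < 4  holds
[5] values 7, 8, 1 are pairwise distinct  holds
[6] values 8, 1, 7 are pairwise distinct  holds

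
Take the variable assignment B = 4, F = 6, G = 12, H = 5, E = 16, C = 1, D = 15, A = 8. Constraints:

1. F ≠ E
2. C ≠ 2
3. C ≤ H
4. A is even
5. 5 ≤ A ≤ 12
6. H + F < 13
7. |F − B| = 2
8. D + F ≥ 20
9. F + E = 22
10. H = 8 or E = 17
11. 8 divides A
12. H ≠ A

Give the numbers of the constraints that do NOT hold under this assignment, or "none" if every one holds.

Constraint 10 is violated.

1. F = 6, E = 16; distinct — satisfied.
2. C = 1, and 1 ≠ 2 — satisfied.
3. C = 1, H = 5; 1 ≤ 5 — satisfied.
4. A = 8 is even — satisfied.
5. A = 8 lies in [5, 12] — satisfied.
6. H + F = 5 + 6 = 11; 11 < 13 — satisfied.
7. |6 − 4| = 2 — satisfied.
8. D + F = 15 + 6 = 21; 21 ≥ 20 — satisfied.
9. F + E = 6 + 16 = 22 — satisfied.
10. H = 5 ≠ 8 and E = 16 ≠ 17; both disjuncts false — violated.
11. 8 / 8 = 1, so 8 divides 8 — satisfied.
12. H = 5, A = 8; distinct — satisfied.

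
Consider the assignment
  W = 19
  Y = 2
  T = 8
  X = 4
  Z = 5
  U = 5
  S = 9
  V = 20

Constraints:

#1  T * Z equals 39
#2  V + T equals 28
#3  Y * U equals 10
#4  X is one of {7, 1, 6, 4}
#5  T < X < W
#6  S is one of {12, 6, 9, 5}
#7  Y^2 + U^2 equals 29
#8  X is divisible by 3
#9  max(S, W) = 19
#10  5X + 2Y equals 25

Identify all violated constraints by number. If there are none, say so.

#1 T * Z = 8 * 5 = 40, not 39 — violated.
#2 V + T = 20 + 8 = 28 — satisfied.
#3 Y * U = 2 * 5 = 10 — satisfied.
#4 X = 4 is in {7, 1, 6, 4} — satisfied.
#5 values 8, 4, 19; T = 8 is not < X = 4 — violated.
#6 S = 9 is in {12, 6, 9, 5} — satisfied.
#7 Y^2 + U^2 = 2^2 + 5^2 = 4 + 25 = 29 — satisfied.
#8 4 = 3*1 + 1, so 3 does not divide 4 — violated.
#9 max(9, 19) = 19 — satisfied.
#10 5X + 2Y = 5(4) + 2(2) = 24, not 25 — violated.

Constraints 1, 5, 8, 10 do not hold.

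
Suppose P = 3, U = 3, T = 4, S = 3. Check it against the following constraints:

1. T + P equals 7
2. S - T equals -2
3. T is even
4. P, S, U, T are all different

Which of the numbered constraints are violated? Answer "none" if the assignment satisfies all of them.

1. T + P = 4 + 3 = 7 — OK.
2. S - T = 3 - 4 = -1, not -2 — violated.
3. T = 4 is even — OK.
4. P = S = 3, not all different — violated.

Violated: 2, 4.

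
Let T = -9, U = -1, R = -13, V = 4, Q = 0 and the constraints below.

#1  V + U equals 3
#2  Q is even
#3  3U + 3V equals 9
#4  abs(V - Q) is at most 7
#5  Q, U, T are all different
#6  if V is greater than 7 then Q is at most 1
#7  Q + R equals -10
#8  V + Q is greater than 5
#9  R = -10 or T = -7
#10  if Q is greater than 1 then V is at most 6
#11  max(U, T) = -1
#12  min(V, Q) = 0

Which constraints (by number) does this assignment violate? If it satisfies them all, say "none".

Violated: 7, 8, and 9.

#1 V + U = 4 + (-1) = 3 — holds.
#2 Q = 0 is even — holds.
#3 3U + 3V = 3(-1) + 3(4) = 9 — holds.
#4 abs(4 - 0) = 4; 4 ≤ 7 — holds.
#5 values 0, -1, -9 are pairwise distinct — holds.
#6 V = 4, not > 7; antecedent false, conditional vacuously true — holds.
#7 Q + R = 0 + (-13) = -13, not -10 — fails.
#8 V + Q = 4 + 0 = 4; 4 ≤ 5, bound 5 not met — fails.
#9 R = -13 ≠ -10 and T = -9 ≠ -7; both disjuncts false — fails.
#10 Q = 0, not > 1; antecedent false, conditional vacuously true — holds.
#11 max(-1, -9) = -1 — holds.
#12 min(4, 0) = 0 — holds.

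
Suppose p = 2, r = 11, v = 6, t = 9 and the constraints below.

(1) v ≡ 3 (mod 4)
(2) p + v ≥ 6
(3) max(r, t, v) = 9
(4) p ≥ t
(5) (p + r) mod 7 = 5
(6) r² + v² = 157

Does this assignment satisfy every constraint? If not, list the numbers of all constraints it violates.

Constraints 1, 3, 4, and 5 do not hold.

(1) 6 mod 4 = 2, not 3  ✘
(2) p + v = 2 + 6 = 8; 8 ≥ 6  ✔
(3) max(11, 9, 6) = 11, not 9  ✘
(4) p = 2, t = 9; 2 < 9 (want ≥)  ✘
(5) p + r = 13; 13 mod 7 = 6, not 5  ✘
(6) r² + v² = 11² + 6² = 121 + 36 = 157  ✔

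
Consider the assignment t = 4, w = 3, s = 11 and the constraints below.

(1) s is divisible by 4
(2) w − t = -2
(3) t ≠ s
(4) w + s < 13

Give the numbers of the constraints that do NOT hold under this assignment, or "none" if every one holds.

(1) 11 = 4×2 + 3, so 4 does not divide 11 — does not hold.
(2) w − t = 3 − 4 = -1, not -2 — does not hold.
(3) t = 4, s = 11; distinct — holds.
(4) w + s = 3 + 11 = 14; 14 ≥ 13, bound 13 not met — does not hold.

Constraints 1, 2, and 4 do not hold.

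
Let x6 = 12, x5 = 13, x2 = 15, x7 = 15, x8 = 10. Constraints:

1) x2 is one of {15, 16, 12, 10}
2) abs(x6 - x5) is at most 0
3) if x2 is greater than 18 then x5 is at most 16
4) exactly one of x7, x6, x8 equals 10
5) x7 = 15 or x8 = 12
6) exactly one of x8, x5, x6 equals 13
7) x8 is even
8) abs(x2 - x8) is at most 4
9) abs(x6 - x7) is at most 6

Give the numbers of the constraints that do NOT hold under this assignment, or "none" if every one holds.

1) x2 = 15 is in {15, 16, 12, 10}  ✔
2) abs(12 - 13) = 1; 1 > 0, exceeds bound 0  ✘
3) x2 = 15, not > 18; antecedent false, conditional vacuously true  ✔
4) x7=15, x6=12, x8=10; 1 of them equals 10  ✔
5) x7 = 15 = 15 (first disjunct)  ✔
6) x8=10, x5=13, x6=12; 1 of them equals 13  ✔
7) x8 = 10 is even  ✔
8) abs(15 - 10) = 5; 5 > 4, exceeds bound 4  ✘
9) abs(12 - 15) = 3; 3 ≤ 6  ✔

Violated: 2, 8.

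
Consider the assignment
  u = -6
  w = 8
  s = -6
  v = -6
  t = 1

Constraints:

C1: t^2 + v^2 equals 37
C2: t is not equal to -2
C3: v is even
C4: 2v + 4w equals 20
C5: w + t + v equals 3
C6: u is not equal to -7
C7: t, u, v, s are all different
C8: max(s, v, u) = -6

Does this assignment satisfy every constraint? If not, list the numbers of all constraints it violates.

C1: t^2 + v^2 = 1^2 + (-6)^2 = 1 + 36 = 37  holds
C2: t = 1, and 1 ≠ -2  holds
C3: v = -6 is even  holds
C4: 2v + 4w = 2(-6) + 4(8) = 20  holds
C5: w + t + v = 8 + 1 + (-6) = 3  holds
C6: u = -6, and -6 ≠ -7  holds
C7: u = v = -6, not all different  fails
C8: max(-6, -6, -6) = -6  holds

Constraint 7 does not hold.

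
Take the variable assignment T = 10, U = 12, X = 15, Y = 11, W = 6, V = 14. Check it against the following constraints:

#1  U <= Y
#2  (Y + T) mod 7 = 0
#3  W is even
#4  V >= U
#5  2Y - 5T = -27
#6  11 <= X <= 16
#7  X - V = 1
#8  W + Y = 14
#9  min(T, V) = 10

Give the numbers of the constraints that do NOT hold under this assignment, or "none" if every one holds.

The assignment fails constraints 1, 5, 8.

#1 U = 12, Y = 11; 12 > 11 (want ≤)  ✘
#2 Y + T = 21; 21 mod 7 = 0  ✔
#3 W = 6 is even  ✔
#4 V = 14, U = 12; 14 ≥ 12  ✔
#5 2Y - 5T = 2(11) - 5(10) = -28, not -27  ✘
#6 X = 15 lies in [11, 16]  ✔
#7 X - V = 15 - 14 = 1  ✔
#8 W + Y = 6 + 11 = 17, not 14  ✘
#9 min(10, 14) = 10  ✔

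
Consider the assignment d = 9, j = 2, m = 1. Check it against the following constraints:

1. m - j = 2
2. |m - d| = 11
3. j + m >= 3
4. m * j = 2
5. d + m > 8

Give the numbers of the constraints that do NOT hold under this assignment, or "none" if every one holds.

Constraints 1, 2 are violated.

1. m - j = 1 - 2 = -1, not 2  ✘
2. |1 - 9| = 8, not 11  ✘
3. j + m = 2 + 1 = 3; 3 ≥ 3  ✔
4. m * j = 1 * 2 = 2  ✔
5. d + m = 9 + 1 = 10; 10 > 8  ✔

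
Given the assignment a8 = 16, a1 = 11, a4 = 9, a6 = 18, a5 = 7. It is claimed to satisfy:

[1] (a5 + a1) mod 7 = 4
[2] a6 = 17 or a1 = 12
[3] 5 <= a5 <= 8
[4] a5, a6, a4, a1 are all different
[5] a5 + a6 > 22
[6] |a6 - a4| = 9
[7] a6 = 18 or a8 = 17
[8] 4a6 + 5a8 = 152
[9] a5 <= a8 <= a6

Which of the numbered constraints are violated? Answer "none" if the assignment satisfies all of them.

Violated: 2.

[1] a5 + a1 = 18; 18 mod 7 = 4  true
[2] a6 = 18 ≠ 17 and a1 = 11 ≠ 12; both disjuncts false  false
[3] a5 = 7 lies in [5, 8]  true
[4] values 7, 18, 9, 11 are pairwise distinct  true
[5] a5 + a6 = 7 + 18 = 25; 25 > 22  true
[6] |18 - 9| = 9  true
[7] a6 = 18 = 18 (first disjunct)  true
[8] 4a6 + 5a8 = 4(18) + 5(16) = 152  true
[9] values 7 <= 16 <= 18  true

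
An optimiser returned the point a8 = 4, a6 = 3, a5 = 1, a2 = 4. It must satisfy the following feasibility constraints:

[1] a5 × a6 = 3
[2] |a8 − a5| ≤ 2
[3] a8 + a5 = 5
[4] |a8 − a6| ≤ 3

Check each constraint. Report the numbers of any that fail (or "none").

No — constraint 2 is not satisfied.

[1] a5 × a6 = 1 × 3 = 3 — satisfied.
[2] |4 − 1| = 3; 3 > 2, exceeds bound 2 — violated.
[3] a8 + a5 = 4 + 1 = 5 — satisfied.
[4] |4 − 3| = 1; 1 ≤ 3 — satisfied.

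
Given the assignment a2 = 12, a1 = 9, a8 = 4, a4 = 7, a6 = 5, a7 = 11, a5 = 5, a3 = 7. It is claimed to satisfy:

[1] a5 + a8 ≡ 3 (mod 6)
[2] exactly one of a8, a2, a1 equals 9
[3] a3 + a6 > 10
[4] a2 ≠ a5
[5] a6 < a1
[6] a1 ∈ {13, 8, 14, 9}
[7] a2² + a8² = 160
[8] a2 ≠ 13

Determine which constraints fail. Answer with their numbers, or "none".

No violations.

[1] a5 + a8 = 9; 9 mod 6 = 3  OK
[2] a8=4, a2=12, a1=9; 1 of them equals 9  OK
[3] a3 + a6 = 7 + 5 = 12; 12 > 10  OK
[4] a2 = 12, a5 = 5; distinct  OK
[5] a6 = 5, a1 = 9; 5 < 9  OK
[6] a1 = 9 is in {13, 8, 14, 9}  OK
[7] a2² + a8² = 12² + 4² = 144 + 16 = 160  OK
[8] a2 = 12, and 12 ≠ 13  OK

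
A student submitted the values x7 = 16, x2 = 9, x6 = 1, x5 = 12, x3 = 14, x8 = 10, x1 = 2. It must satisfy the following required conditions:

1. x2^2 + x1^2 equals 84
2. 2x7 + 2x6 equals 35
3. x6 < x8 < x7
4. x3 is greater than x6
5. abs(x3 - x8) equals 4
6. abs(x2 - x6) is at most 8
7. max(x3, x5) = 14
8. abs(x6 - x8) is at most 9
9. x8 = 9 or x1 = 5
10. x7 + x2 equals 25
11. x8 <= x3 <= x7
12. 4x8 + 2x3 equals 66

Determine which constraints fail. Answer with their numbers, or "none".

Constraints 1, 2, 9, 12 do not hold.

1. x2^2 + x1^2 = 9^2 + 2^2 = 81 + 4 = 85, not 84  false
2. 2x7 + 2x6 = 2(16) + 2(1) = 34, not 35  false
3. values 1 < 10 < 16  true
4. x3 = 14, x6 = 1; 14 > 1  true
5. abs(14 - 10) = 4  true
6. abs(9 - 1) = 8; 8 ≤ 8  true
7. max(14, 12) = 14  true
8. abs(1 - 10) = 9; 9 ≤ 9  true
9. x8 = 10 ≠ 9 and x1 = 2 ≠ 5; both disjuncts false  false
10. x7 + x2 = 16 + 9 = 25  true
11. values 10 <= 14 <= 16  true
12. 4x8 + 2x3 = 4(10) + 2(14) = 68, not 66  false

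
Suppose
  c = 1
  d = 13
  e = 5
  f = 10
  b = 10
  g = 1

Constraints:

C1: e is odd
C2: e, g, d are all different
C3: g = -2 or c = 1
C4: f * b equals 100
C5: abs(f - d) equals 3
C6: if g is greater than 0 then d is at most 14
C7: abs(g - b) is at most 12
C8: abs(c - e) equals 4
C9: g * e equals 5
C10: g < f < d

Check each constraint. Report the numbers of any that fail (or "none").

Yes — all constraints hold.

C1: e = 5 is odd — satisfied.
C2: values 5, 1, 13 are pairwise distinct — satisfied.
C3: g = 1 ≠ -2, but c = 1 = 1 (second disjunct) — satisfied.
C4: f * b = 10 * 10 = 100 — satisfied.
C5: abs(10 - 13) = 3 — satisfied.
C6: g = 1 > 0, so we need d ≤ 14; d = 13 ≤ 14 — satisfied.
C7: abs(1 - 10) = 9; 9 ≤ 12 — satisfied.
C8: abs(1 - 5) = 4 — satisfied.
C9: g * e = 1 * 5 = 5 — satisfied.
C10: values 1 < 10 < 13 — satisfied.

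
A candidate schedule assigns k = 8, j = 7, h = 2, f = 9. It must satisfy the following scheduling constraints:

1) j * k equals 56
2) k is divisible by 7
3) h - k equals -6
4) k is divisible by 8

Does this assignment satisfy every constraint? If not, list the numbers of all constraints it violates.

1) j * k = 7 * 8 = 56 — satisfied.
2) 8 = 7*1 + 1, so 7 does not divide 8 — violated.
3) h - k = 2 - 8 = -6 — satisfied.
4) 8 / 8 = 1, so 8 divides 8 — satisfied.

The assignment fails constraint 2.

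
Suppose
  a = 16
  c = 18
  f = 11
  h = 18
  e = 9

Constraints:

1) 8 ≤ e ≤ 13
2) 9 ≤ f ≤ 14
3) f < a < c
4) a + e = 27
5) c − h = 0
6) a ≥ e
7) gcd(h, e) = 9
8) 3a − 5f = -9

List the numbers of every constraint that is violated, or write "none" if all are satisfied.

1) e = 9 lies in [8, 13] — holds.
2) f = 11 lies in [9, 14] — holds.
3) values 11 < 16 < 18 — holds.
4) a + e = 16 + 9 = 25, not 27 — does not hold.
5) c − h = 18 − 18 = 0 — holds.
6) a = 16, e = 9; 16 ≥ 9 — holds.
7) gcd(18, 9) = 9 — holds.
8) 3a − 5f = 3(16) − 5(11) = -7, not -9 — does not hold.

Constraints 4, 8 are violated.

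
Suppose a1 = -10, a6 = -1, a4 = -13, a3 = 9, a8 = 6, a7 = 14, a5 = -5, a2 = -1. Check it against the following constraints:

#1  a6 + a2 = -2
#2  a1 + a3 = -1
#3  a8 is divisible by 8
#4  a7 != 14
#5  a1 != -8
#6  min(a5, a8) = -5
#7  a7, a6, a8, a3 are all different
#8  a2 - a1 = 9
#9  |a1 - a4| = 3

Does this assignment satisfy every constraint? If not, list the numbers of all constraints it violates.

#1 a6 + a2 = -1 + (-1) = -2 — holds.
#2 a1 + a3 = -10 + 9 = -1 — holds.
#3 6 = 8*0 + 6, so 8 does not divide 6 — fails.
#4 a7 = 14, but 14 is required to differ — fails.
#5 a1 = -10, and -10 ≠ -8 — holds.
#6 min(-5, 6) = -5 — holds.
#7 values 14, -1, 6, 9 are pairwise distinct — holds.
#8 a2 - a1 = -1 - (-10) = 9 — holds.
#9 |-10 - (-13)| = 3 — holds.

Constraints 3, 4 do not hold.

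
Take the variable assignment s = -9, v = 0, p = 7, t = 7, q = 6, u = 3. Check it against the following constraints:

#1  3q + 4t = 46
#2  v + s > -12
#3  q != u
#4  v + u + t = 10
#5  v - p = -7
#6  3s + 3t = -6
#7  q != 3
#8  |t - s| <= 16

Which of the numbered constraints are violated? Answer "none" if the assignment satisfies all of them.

All constraints are satisfied.

#1 3q + 4t = 3(6) + 4(7) = 46  holds
#2 v + s = 0 + (-9) = -9; -9 > -12  holds
#3 q = 6, u = 3; distinct  holds
#4 v + u + t = 0 + 3 + 7 = 10  holds
#5 v - p = 0 - 7 = -7  holds
#6 3s + 3t = 3(-9) + 3(7) = -6  holds
#7 q = 6, and 6 ≠ 3  holds
#8 |7 - (-9)| = 16; 16 ≤ 16  holds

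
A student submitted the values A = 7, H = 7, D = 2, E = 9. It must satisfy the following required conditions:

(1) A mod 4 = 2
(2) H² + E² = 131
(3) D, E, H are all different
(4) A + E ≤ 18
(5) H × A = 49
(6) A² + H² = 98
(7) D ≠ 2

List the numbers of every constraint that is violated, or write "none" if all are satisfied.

No — constraints 1, 2, and 7 are not satisfied.

(1) 7 mod 4 = 3, not 2 — fails.
(2) H² + E² = 7² + 9² = 49 + 81 = 130, not 131 — fails.
(3) values 2, 9, 7 are pairwise distinct — holds.
(4) A + E = 7 + 9 = 16; 16 ≤ 18 — holds.
(5) H × A = 7 × 7 = 49 — holds.
(6) A² + H² = 7² + 7² = 49 + 49 = 98 — holds.
(7) D = 2, but 2 is required to differ — fails.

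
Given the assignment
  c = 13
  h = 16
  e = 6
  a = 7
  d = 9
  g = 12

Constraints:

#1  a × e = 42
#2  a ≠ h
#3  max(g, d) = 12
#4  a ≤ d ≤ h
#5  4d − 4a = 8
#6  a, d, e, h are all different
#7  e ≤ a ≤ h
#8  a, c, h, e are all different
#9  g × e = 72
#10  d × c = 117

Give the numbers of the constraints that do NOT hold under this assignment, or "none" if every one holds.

All constraints are satisfied.

#1 a × e = 7 × 6 = 42  yes
#2 a = 7, h = 16; distinct  yes
#3 max(12, 9) = 12  yes
#4 values 7 ≤ 9 ≤ 16  yes
#5 4d − 4a = 4(9) − 4(7) = 8  yes
#6 values 7, 9, 6, 16 are pairwise distinct  yes
#7 values 6 ≤ 7 ≤ 16  yes
#8 values 7, 13, 16, 6 are pairwise distinct  yes
#9 g × e = 12 × 6 = 72  yes
#10 d × c = 9 × 13 = 117  yes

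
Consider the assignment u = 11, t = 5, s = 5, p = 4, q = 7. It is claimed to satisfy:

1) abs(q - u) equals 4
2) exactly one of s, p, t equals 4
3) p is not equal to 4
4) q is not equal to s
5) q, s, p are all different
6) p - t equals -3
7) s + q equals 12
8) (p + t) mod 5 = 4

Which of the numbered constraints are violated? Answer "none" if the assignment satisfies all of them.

Constraints 3 and 6 are violated.

1) abs(7 - 11) = 4  ✓
2) s=5, p=4, t=5; 1 of them equals 4  ✓
3) p = 4, but 4 is required to differ  ✗
4) q = 7, s = 5; distinct  ✓
5) values 7, 5, 4 are pairwise distinct  ✓
6) p - t = 4 - 5 = -1, not -3  ✗
7) s + q = 5 + 7 = 12  ✓
8) p + t = 9; 9 mod 5 = 4  ✓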